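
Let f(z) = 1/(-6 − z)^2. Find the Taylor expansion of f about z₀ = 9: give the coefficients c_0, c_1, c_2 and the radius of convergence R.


Let w = z − z₀, so z = z₀ + w.
Then -6 − z = -6 − (z₀ + w) = (-6 − z₀) − w = -15 − w.
f(z) = 1/(-15 − w)^2 = (1/(-15)^2) · (1 − w/(-15))^{−2}.
By the binomial series (1−u)^{−2} = Σ_{n≥0} C(n+1, 1) u^n for |u|<1, with u = w/(-15):
  c_n = C(n+1, 1) / (-15)^(n+2).
  c_0 = 1/(-15)^2 = 1/225.
  c_1 = 2/(-15)^3 = -2/3375.
  c_2 = 3/(-15)^4 = 1/16875.
The series is valid for |w/d| < 1, i.e. |z − z₀| < |d|.
Radius of convergence: R = |-6 − z₀| = |-15| = 15 (distance from z₀ to the singularity z = -6).

c_0 = 1/225, c_1 = -2/3375, c_2 = 1/16875; R = 15.


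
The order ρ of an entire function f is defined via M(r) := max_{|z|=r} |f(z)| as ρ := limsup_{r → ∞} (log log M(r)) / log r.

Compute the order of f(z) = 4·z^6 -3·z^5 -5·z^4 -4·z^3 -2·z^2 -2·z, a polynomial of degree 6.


|f(z)| ≤ Σ|c_k|·r^k = O(r^6) as r → ∞. Polynomial growth is O(e^{r^ε}) for every ε > 0 (since r^6/e^{r^ε} → 0), so ρ ≤ ε for all ε > 0, i.e. ρ = 0. Every nonconstant polynomial has order 0.
Therefore ρ = 0.

Order ρ = 0.


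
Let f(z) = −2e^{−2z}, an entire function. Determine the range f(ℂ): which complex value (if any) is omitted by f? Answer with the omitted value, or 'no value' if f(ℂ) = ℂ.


Little Picard bounds the complement of f(ℂ) to at most one point.
e^{−2z} is never zero on ℂ, so -2·e^{−2z} takes every value in ℂ ∖ {0}. Adding 0 shifts the range to ℂ ∖ {0}. Thus f omits exactly the value 0.

Omitted value: 0.


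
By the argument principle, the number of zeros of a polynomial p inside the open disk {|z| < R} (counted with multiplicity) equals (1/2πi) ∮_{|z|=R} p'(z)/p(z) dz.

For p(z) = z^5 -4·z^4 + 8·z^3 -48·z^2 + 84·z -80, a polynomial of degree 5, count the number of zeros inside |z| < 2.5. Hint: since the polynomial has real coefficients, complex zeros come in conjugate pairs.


The zeros of p are: (1 + 1i), (1 - 1i), (-1 + 3i), (-1 - 3i), 4.
Their magnitudes are: 1.414, 1.414, 3.162, 3.162, 4.
Zeros with |z| < R = 2.5: (1 + 1i), (1 - 1i).
Count = 2.
By the argument principle, (1/2πi) ∮_{|z|=R} p'(z)/p(z) dz equals exactly this count.

Number of zeros inside |z| < 2.5: 2.


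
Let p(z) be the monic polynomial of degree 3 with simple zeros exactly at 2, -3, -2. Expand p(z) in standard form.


The polynomial is p(z) = ∏_{α ∈ S} (z − α), where S = {2, -3, -2}.
Expanding the product yields: p(z) = z^3 + 3·z^2 -4·z -12.
The resulting polynomial has degree 3 and real coefficients as required.

p(z) = z^3 + 3·z^2 -4·z -12.


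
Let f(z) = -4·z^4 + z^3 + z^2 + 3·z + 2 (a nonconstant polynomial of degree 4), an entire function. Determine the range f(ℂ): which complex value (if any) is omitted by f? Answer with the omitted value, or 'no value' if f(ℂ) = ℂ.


Little Picard bounds the complement of f(ℂ) to at most one point.
For every w ∈ ℂ, the equation p(z) − w = 0 is a nonconstant polynomial in z and hence has at least one root by the fundamental theorem of algebra. So p is surjective onto ℂ, omitting no value.

Omitted value: no value.


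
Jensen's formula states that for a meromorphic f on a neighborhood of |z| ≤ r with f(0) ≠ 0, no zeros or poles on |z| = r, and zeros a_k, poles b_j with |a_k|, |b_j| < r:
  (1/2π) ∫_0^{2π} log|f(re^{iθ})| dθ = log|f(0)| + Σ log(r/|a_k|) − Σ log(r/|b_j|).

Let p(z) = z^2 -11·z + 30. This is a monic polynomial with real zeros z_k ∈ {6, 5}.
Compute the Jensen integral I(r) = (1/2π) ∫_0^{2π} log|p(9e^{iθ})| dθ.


Zeros: 5, 6; r = 9.
Inside |z| < r: 5, 6. Outside (|z| ≥ r): ∅.
p(0) = 30, so log|p(0)| = log(30) = 3.4012.
Apply Jensen: I(r) = log|p(0)| + Σ_k log(r/|z_k|), summed over zeros inside |z| < r.
  log(r/|z_k|) for z_k = 6: log(9/6) = 0.4055
  log(r/|z_k|) for z_k = 5: log(9/5) = 0.5878
Sum over inside zeros: 0.9933.
I(r) = log|p(0)| + (inside sum) = 3.4012 + 0.9933 = 4.3944.
Closed form (all zeros inside, monic): I(r) = n·log(r) = 2·log(9) = 4.3944. ✓

I(r) ≈ 4.3944.


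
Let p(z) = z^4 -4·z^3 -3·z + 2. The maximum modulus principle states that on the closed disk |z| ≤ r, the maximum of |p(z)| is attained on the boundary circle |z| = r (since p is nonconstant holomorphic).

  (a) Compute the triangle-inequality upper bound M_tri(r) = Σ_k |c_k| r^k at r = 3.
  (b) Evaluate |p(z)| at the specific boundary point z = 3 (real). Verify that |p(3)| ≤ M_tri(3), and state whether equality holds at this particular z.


Coefficients: c_0 = 2, c_1 = -3, c_2 = 0, c_3 = -4, c_4 = 1. Radius r = 3.
Part (a). Triangle bound: M_tri(r) = Σ_k |c_k| r^k
  = |2|·3^0 + |-3|·3^1 + |0|·3^2 + |-4|·3^3 + |1|·3^4
  = 2 + 9 + 0 + 108 + 81 = 200.
This bounds M(r) := max_{|z|=r} |p(z)| from above; equality holds iff all terms c_k z^k can be made to align in phase at a single z on |z|=r.
Part (b). At z = 3 (real, on the circle |z| = r):
  p(3) = (2)·3^0 + (-3)·3^1 + (0)·3^2 + (-4)·3^3 + (1)·3^4 = -34.
  |p(3)| = 34.
Check: |p(3)| = 34 ≤ 200 = M_tri(3). ✓ Equality does not hold at z = 3 (the coefficients have mixed signs, so the terms do not all align in phase there).

M_tri(3) = 200; |p(3)| = 34; equality at z=3: no.


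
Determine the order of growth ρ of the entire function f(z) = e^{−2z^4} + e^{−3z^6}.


Each summand is entire of order 4 and 6 respectively (as in the single-exponential case). The order of a sum is at most the max of the orders, so ρ ≤ 6. For the lower bound: on |z|=r choose arg z so that -3z^6 is real positive; then |e^{-3z^6}| = e^{3r^6} while |e^{-2z^4}| ≤ e^{2r^4} = o(e^{3r^6}). So |f| ≥ e^{3r^6}(1 − o(1)) and ρ ≥ 6. Hence ρ = max(4, 6) = 6.
Therefore ρ = 6.

Order ρ = 6.


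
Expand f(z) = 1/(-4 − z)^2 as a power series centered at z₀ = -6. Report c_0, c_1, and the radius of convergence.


Let w = z − z₀, so z = z₀ + w.
Then -4 − z = -4 − (z₀ + w) = (-4 − z₀) − w = 2 − w.
f(z) = 1/(2 − w)^2 = (1/(2)^2) · (1 − w/(2))^{−2}.
By the binomial series (1−u)^{−2} = Σ_{n≥0} C(n+1, 1) u^n for |u|<1, with u = w/(2):
  c_n = C(n+1, 1) / (2)^(n+2).
  c_0 = 1/(2)^2 = 1/4.
  c_1 = 2/(2)^3 = 1/4.
The series is valid for |w/d| < 1, i.e. |z − z₀| < |d|.
Radius of convergence: R = |-4 − z₀| = |2| = 2 (distance from z₀ to the singularity z = -4).

c_0 = 1/4, c_1 = 1/4; R = 2.


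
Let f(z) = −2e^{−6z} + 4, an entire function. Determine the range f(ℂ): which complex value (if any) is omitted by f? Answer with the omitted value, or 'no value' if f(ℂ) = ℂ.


Little Picard bounds the complement of f(ℂ) to at most one point.
e^{−6z} is never zero on ℂ, so -2·e^{−6z} takes every value in ℂ ∖ {0}. Adding 4 shifts the range to ℂ ∖ {4}. Thus f omits exactly the value 4.

Omitted value: 4.


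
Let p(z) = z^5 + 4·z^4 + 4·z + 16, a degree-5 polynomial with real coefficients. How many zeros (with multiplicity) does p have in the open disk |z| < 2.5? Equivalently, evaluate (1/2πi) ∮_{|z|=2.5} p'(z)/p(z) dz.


The zeros of p are: (1 + 1i), (1 - 1i), (-1 + 1i), (-1 - 1i), -4.
Their magnitudes are: 1.414, 1.414, 1.414, 1.414, 4.
Zeros with |z| < R = 2.5: (1 + 1i), (1 - 1i), (-1 + 1i), (-1 - 1i).
Count = 4.
By the argument principle, (1/2πi) ∮_{|z|=R} p'(z)/p(z) dz equals exactly this count.

Number of zeros inside |z| < 2.5: 4.


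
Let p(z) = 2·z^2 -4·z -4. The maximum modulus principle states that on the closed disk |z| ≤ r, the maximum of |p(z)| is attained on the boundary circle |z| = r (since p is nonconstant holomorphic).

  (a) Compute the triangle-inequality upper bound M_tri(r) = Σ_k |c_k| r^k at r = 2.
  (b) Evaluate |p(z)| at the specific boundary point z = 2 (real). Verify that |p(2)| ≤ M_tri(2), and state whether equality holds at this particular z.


Coefficients: c_0 = -4, c_1 = -4, c_2 = 2. Radius r = 2.
Part (a). Triangle bound: M_tri(r) = Σ_k |c_k| r^k
  = |-4|·2^0 + |-4|·2^1 + |2|·2^2
  = 4 + 8 + 8 = 20.
This bounds M(r) := max_{|z|=r} |p(z)| from above; equality holds iff all terms c_k z^k can be made to align in phase at a single z on |z|=r.
Part (b). At z = 2 (real, on the circle |z| = r):
  p(2) = (-4)·2^0 + (-4)·2^1 + (2)·2^2 = -4.
  |p(2)| = 4.
Check: |p(2)| = 4 ≤ 20 = M_tri(2). ✓ Equality does not hold at z = 2 (the coefficients have mixed signs, so the terms do not all align in phase there).

M_tri(2) = 20; |p(2)| = 4; equality at z=2: no.


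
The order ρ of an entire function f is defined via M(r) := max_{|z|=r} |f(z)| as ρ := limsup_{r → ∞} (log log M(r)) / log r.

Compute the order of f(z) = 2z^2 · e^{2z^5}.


M(r) = max_{|z|=r} |2|·|z|^2·|e^{2z^5}| = 2·r^2 · e^{2r^5} (the factors attain their maxima compatibly on |z|=r). Then log M(r) = log 2 + 2·log r + 2r^5, dominated by the last term, so log log M(r) ~ 5·log r. The polynomial factor 2z^2 contributes only a log r term and does not affect the order. ρ = 5.
Therefore ρ = 5.

Order ρ = 5.


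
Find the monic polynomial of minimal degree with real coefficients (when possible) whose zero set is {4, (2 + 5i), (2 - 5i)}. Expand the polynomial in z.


The polynomial is p(z) = ∏_{α ∈ S} (z − α), where S = {4, (2 + 5i), (2 - 5i)}.
Expanding the product yields: p(z) = z^3 -8·z^2 + 45·z -116.
Note conjugate pairs combine to real quadratics: (z − (2+5i))(z − (2−5i)) = z² − 4z + 29.
The resulting polynomial has degree 3 and real coefficients as required.

p(z) = z^3 -8·z^2 + 45·z -116.


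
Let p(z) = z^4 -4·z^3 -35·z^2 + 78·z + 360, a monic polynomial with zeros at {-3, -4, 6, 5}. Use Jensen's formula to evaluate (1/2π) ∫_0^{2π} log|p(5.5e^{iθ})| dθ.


Zeros: -4, -3, 5, 6; r = 5.5.
Inside |z| < r: -4, -3, 5. Outside (|z| ≥ r): 6.
p(0) = 360, so log|p(0)| = log(360) = 5.8861.
Apply Jensen: I(r) = log|p(0)| + Σ_k log(r/|z_k|), summed over zeros inside |z| < r.
  log(r/|z_k|) for z_k = -3: log(5.5/3) = 0.6061
  log(r/|z_k|) for z_k = -4: log(5.5/4) = 0.3185
  log(r/|z_k|) for z_k = 5: log(5.5/5) = 0.0953
  Outside zeros (6) contribute nothing to the Jensen sum.
Sum over inside zeros: 1.0199.
I(r) = log|p(0)| + (inside sum) = 5.8861 + 1.0199 = 6.9060.
Note: since some zeros are outside |z| ≤ r, the simplified n·log(r) form does NOT apply — only the inside zeros contribute.

I(r) ≈ 6.9060.


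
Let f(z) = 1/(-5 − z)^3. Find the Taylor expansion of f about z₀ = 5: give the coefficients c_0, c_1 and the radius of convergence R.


Let w = z − z₀, so z = z₀ + w.
Then -5 − z = -5 − (z₀ + w) = (-5 − z₀) − w = -10 − w.
f(z) = 1/(-10 − w)^3 = (1/(-10)^3) · (1 − w/(-10))^{−3}.
By the binomial series (1−u)^{−3} = Σ_{n≥0} C(n+2, 2) u^n for |u|<1, with u = w/(-10):
  c_n = C(n+2, 2) / (-10)^(n+3).
  c_0 = 1/(-10)^3 = -1/1000.
  c_1 = 3/(-10)^4 = 3/10000.
The series is valid for |w/d| < 1, i.e. |z − z₀| < |d|.
Radius of convergence: R = |-5 − z₀| = |-10| = 10 (distance from z₀ to the singularity z = -5).

c_0 = -1/1000, c_1 = 3/10000; R = 10.


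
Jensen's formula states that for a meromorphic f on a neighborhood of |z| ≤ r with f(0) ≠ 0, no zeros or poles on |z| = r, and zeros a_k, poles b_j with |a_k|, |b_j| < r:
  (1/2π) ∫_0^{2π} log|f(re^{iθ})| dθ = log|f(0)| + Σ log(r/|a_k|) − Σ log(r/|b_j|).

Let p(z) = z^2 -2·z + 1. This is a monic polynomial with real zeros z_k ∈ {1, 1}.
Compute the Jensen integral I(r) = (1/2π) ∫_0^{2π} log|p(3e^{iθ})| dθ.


Zeros: 1, 1; r = 3.
Inside |z| < r: 1, 1. Outside (|z| ≥ r): ∅.
p(0) = 1, so log|p(0)| = log(1) = 0.0000.
Apply Jensen: I(r) = log|p(0)| + Σ_k log(r/|z_k|), summed over zeros inside |z| < r.
  log(r/|z_k|) for z_k = 1: log(3/1) = 1.0986
  log(r/|z_k|) for z_k = 1: log(3/1) = 1.0986
Sum over inside zeros: 2.1972.
I(r) = log|p(0)| + (inside sum) = 0.0000 + 2.1972 = 2.1972.
Closed form (all zeros inside, monic): I(r) = n·log(r) = 2·log(3) = 2.1972. ✓

I(r) ≈ 2.1972.


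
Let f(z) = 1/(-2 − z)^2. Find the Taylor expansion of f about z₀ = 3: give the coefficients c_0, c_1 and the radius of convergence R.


Let w = z − z₀, so z = z₀ + w.
Then -2 − z = -2 − (z₀ + w) = (-2 − z₀) − w = -5 − w.
f(z) = 1/(-5 − w)^2 = (1/(-5)^2) · (1 − w/(-5))^{−2}.
By the binomial series (1−u)^{−2} = Σ_{n≥0} C(n+1, 1) u^n for |u|<1, with u = w/(-5):
  c_n = C(n+1, 1) / (-5)^(n+2).
  c_0 = 1/(-5)^2 = 1/25.
  c_1 = 2/(-5)^3 = -2/125.
The series is valid for |w/d| < 1, i.e. |z − z₀| < |d|.
Radius of convergence: R = |-2 − z₀| = |-5| = 5 (distance from z₀ to the singularity z = -2).

c_0 = 1/25, c_1 = -2/125; R = 5.


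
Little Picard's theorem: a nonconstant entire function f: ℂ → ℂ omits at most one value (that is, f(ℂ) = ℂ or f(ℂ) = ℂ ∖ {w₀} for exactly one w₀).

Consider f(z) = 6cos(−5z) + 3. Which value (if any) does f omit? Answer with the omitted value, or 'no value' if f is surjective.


Little Picard bounds the complement of f(ℂ) to at most one point.
cos is entire and surjective onto ℂ: for every w ∈ ℂ, cos(ζ) = w has a solution ζ ∈ ℂ (e.g., via the complex inverse arccos). With ζ = −5z this gives z = ζ/(-5). Then 6·cos(−5z) takes every value in 6·ℂ = ℂ, and adding 3 is a bijection of ℂ. So f is surjective and omits no value. (Note: only on the real line is cos bounded by [−1, 1].)

Omitted value: no value.


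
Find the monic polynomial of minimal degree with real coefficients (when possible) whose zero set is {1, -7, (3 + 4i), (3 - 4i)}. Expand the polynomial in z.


The polynomial is p(z) = ∏_{α ∈ S} (z − α), where S = {1, -7, (3 + 4i), (3 - 4i)}.
Expanding the product yields: p(z) = z^4 -18·z^2 + 192·z -175.
Note conjugate pairs combine to real quadratics: (z − (3+4i))(z − (3−4i)) = z² − 6z + 25.
The resulting polynomial has degree 4 and real coefficients as required.

p(z) = z^4 -18·z^2 + 192·z -175.


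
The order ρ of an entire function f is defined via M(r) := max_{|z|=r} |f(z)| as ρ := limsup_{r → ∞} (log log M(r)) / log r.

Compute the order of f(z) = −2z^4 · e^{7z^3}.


M(r) = max_{|z|=r} |-2|·|z|^4·|e^{7z^3}| = 2·r^4 · e^{7r^3} (the factors attain their maxima compatibly on |z|=r). Then log M(r) = log 2 + 4·log r + 7r^3, dominated by the last term, so log log M(r) ~ 3·log r. The polynomial factor -2z^4 contributes only a log r term and does not affect the order. ρ = 3.
Therefore ρ = 3.

Order ρ = 3.


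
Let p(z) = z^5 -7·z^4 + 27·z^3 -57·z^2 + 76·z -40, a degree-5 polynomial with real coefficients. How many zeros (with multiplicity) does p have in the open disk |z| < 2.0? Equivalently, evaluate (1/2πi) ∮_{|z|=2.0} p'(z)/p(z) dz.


The zeros of p are: 1, (1 + 2i), (1 - 2i), (2 + 2i), (2 - 2i).
Their magnitudes are: 1, 2.236, 2.236, 2.828, 2.828.
Zeros with |z| < R = 2.0: 1.
Count = 1.
By the argument principle, (1/2πi) ∮_{|z|=R} p'(z)/p(z) dz equals exactly this count.

Number of zeros inside |z| < 2.0: 1.


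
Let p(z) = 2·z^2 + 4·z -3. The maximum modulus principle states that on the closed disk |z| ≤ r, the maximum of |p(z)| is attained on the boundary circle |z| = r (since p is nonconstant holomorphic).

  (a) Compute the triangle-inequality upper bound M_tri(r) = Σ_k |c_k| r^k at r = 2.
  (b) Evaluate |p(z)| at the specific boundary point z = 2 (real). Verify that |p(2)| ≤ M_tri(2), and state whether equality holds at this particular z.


Coefficients: c_0 = -3, c_1 = 4, c_2 = 2. Radius r = 2.
Part (a). Triangle bound: M_tri(r) = Σ_k |c_k| r^k
  = |-3|·2^0 + |4|·2^1 + |2|·2^2
  = 3 + 8 + 8 = 19.
This bounds M(r) := max_{|z|=r} |p(z)| from above; equality holds iff all terms c_k z^k can be made to align in phase at a single z on |z|=r.
Part (b). At z = 2 (real, on the circle |z| = r):
  p(2) = (-3)·2^0 + (4)·2^1 + (2)·2^2 = 13.
  |p(2)| = 13.
Check: |p(2)| = 13 ≤ 19 = M_tri(2). ✓ Equality does not hold at z = 2 (the coefficients have mixed signs, so the terms do not all align in phase there).

M_tri(2) = 19; |p(2)| = 13; equality at z=2: no.


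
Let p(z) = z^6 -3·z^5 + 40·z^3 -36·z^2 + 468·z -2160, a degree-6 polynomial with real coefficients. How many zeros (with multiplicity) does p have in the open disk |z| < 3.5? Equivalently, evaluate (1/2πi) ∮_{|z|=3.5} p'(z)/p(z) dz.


The zeros of p are: (3 + 3i), (3 - 3i), (-1 + 3i), (-1 - 3i), -4, 3.
Their magnitudes are: 4.243, 4.243, 3.162, 3.162, 4, 3.
Zeros with |z| < R = 3.5: (-1 + 3i), (-1 - 3i), 3.
Count = 3.
By the argument principle, (1/2πi) ∮_{|z|=R} p'(z)/p(z) dz equals exactly this count.

Number of zeros inside |z| < 3.5: 3.


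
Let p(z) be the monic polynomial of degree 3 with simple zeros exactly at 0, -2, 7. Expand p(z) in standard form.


The polynomial is p(z) = ∏_{α ∈ S} (z − α), where S = {0, -2, 7}.
Expanding the product yields: p(z) = z^3 -5·z^2 -14·z.
The resulting polynomial has degree 3 and real coefficients as required.

p(z) = z^3 -5·z^2 -14·z.


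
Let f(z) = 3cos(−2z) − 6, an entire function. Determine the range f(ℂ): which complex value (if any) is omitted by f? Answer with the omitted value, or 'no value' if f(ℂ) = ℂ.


Little Picard bounds the complement of f(ℂ) to at most one point.
cos is entire and surjective onto ℂ: for every w ∈ ℂ, cos(ζ) = w has a solution ζ ∈ ℂ (e.g., via the complex inverse arccos). With ζ = −2z this gives z = ζ/(-2). Then 3·cos(−2z) takes every value in 3·ℂ = ℂ, and adding -6 is a bijection of ℂ. So f is surjective and omits no value. (Note: only on the real line is cos bounded by [−1, 1].)

Omitted value: no value.


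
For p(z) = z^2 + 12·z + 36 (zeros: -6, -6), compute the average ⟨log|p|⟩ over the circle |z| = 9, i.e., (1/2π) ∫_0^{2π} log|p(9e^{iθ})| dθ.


Zeros: -6, -6; r = 9.
Inside |z| < r: -6, -6. Outside (|z| ≥ r): ∅.
p(0) = 36, so log|p(0)| = log(36) = 3.5835.
Apply Jensen: I(r) = log|p(0)| + Σ_k log(r/|z_k|), summed over zeros inside |z| < r.
  log(r/|z_k|) for z_k = -6: log(9/6) = 0.4055
  log(r/|z_k|) for z_k = -6: log(9/6) = 0.4055
Sum over inside zeros: 0.8109.
I(r) = log|p(0)| + (inside sum) = 3.5835 + 0.8109 = 4.3944.
Closed form (all zeros inside, monic): I(r) = n·log(r) = 2·log(9) = 4.3944. ✓

I(r) ≈ 4.3944.


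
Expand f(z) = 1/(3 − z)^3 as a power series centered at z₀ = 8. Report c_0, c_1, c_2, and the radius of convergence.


Let w = z − z₀, so z = z₀ + w.
Then 3 − z = 3 − (z₀ + w) = (3 − z₀) − w = -5 − w.
f(z) = 1/(-5 − w)^3 = (1/(-5)^3) · (1 − w/(-5))^{−3}.
By the binomial series (1−u)^{−3} = Σ_{n≥0} C(n+2, 2) u^n for |u|<1, with u = w/(-5):
  c_n = C(n+2, 2) / (-5)^(n+3).
  c_0 = 1/(-5)^3 = -1/125.
  c_1 = 3/(-5)^4 = 3/625.
  c_2 = 6/(-5)^5 = -6/3125.
The series is valid for |w/d| < 1, i.e. |z − z₀| < |d|.
Radius of convergence: R = |3 − z₀| = |-5| = 5 (distance from z₀ to the singularity z = 3).

c_0 = -1/125, c_1 = 3/625, c_2 = -6/3125; R = 5.


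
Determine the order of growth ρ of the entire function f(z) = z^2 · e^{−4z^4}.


M(r) = max_{|z|=r} |1|·|z|^2·|e^{−4z^4}| = 1·r^2 · e^{4r^4} (the factors attain their maxima compatibly on |z|=r). Then log M(r) = log 1 + 2·log r + 4r^4, dominated by the last term, so log log M(r) ~ 4·log r. The polynomial factor 1z^2 contributes only a log r term and does not affect the order. ρ = 4.
Therefore ρ = 4.

Order ρ = 4.


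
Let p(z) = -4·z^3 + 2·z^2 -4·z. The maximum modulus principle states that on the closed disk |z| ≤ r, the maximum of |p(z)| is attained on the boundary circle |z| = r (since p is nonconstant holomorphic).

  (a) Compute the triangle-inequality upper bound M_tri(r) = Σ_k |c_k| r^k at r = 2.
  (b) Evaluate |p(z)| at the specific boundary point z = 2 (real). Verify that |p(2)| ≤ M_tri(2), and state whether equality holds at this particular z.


Coefficients: c_0 = 0, c_1 = -4, c_2 = 2, c_3 = -4. Radius r = 2.
Part (a). Triangle bound: M_tri(r) = Σ_k |c_k| r^k
  = |0|·2^0 + |-4|·2^1 + |2|·2^2 + |-4|·2^3
  = 0 + 8 + 8 + 32 = 48.
This bounds M(r) := max_{|z|=r} |p(z)| from above; equality holds iff all terms c_k z^k can be made to align in phase at a single z on |z|=r.
Part (b). At z = 2 (real, on the circle |z| = r):
  p(2) = (0)·2^0 + (-4)·2^1 + (2)·2^2 + (-4)·2^3 = -32.
  |p(2)| = 32.
Check: |p(2)| = 32 ≤ 48 = M_tri(2). ✓ Equality does not hold at z = 2 (the coefficients have mixed signs, so the terms do not all align in phase there).

M_tri(2) = 48; |p(2)| = 32; equality at z=2: no.


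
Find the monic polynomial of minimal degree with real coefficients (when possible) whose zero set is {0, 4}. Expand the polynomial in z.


The polynomial is p(z) = ∏_{α ∈ S} (z − α), where S = {0, 4}.
Expanding the product yields: p(z) = z^2 -4·z.
The resulting polynomial has degree 2 and real coefficients as required.

p(z) = z^2 -4·z.


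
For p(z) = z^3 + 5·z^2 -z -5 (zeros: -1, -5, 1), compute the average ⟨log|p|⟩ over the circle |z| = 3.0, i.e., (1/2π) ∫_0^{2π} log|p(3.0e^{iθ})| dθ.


Zeros: -5, -1, 1; r = 3.0.
Inside |z| < r: -1, 1. Outside (|z| ≥ r): -5.
p(0) = -5, so log|p(0)| = log(5) = 1.6094.
Apply Jensen: I(r) = log|p(0)| + Σ_k log(r/|z_k|), summed over zeros inside |z| < r.
  log(r/|z_k|) for z_k = -1: log(3.0/1) = 1.0986
  log(r/|z_k|) for z_k = 1: log(3.0/1) = 1.0986
  Outside zeros (-5) contribute nothing to the Jensen sum.
Sum over inside zeros: 2.1972.
I(r) = log|p(0)| + (inside sum) = 1.6094 + 2.1972 = 3.8067.
Note: since some zeros are outside |z| ≤ r, the simplified n·log(r) form does NOT apply — only the inside zeros contribute.

I(r) ≈ 3.8067.


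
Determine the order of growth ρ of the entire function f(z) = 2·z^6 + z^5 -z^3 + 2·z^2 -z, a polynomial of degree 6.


|f(z)| ≤ Σ|c_k|·r^k = O(r^6) as r → ∞. Polynomial growth is O(e^{r^ε}) for every ε > 0 (since r^6/e^{r^ε} → 0), so ρ ≤ ε for all ε > 0, i.e. ρ = 0. Every nonconstant polynomial has order 0.
Therefore ρ = 0.

Order ρ = 0.


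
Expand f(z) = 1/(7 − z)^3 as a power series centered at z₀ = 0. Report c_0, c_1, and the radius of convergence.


Let w = z − z₀, so z = z₀ + w.
Then 7 − z = 7 − (z₀ + w) = (7 − z₀) − w = 7 − w.
f(z) = 1/(7 − w)^3 = (1/(7)^3) · (1 − w/(7))^{−3}.
By the binomial series (1−u)^{−3} = Σ_{n≥0} C(n+2, 2) u^n for |u|<1, with u = w/(7):
  c_n = C(n+2, 2) / (7)^(n+3).
  c_0 = 1/(7)^3 = 1/343.
  c_1 = 3/(7)^4 = 3/2401.
The series is valid for |w/d| < 1, i.e. |z − z₀| < |d|.
Radius of convergence: R = |7 − z₀| = |7| = 7 (distance from z₀ to the singularity z = 7).

c_0 = 1/343, c_1 = 3/2401; R = 7.


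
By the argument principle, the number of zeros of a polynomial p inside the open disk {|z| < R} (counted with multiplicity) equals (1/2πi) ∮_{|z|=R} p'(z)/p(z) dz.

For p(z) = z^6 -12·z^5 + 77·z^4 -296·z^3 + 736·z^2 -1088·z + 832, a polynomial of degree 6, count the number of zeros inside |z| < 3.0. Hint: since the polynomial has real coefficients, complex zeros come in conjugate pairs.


The zeros of p are: (2 + 2i), (2 - 2i), (2 + 2i), (2 - 2i), (2 + 3i), (2 - 3i).
Their magnitudes are: 2.828, 2.828, 2.828, 2.828, 3.606, 3.606.
Zeros with |z| < R = 3.0: (2 + 2i), (2 - 2i), (2 + 2i), (2 - 2i).
Count = 4.
By the argument principle, (1/2πi) ∮_{|z|=R} p'(z)/p(z) dz equals exactly this count.

Number of zeros inside |z| < 3.0: 4.


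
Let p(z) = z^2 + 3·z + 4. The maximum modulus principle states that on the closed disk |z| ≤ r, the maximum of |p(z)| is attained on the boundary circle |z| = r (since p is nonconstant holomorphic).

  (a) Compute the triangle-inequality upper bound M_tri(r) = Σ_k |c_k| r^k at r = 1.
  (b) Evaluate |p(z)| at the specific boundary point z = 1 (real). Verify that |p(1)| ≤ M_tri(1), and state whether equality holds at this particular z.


Coefficients: c_0 = 4, c_1 = 3, c_2 = 1. Radius r = 1.
Part (a). Triangle bound: M_tri(r) = Σ_k |c_k| r^k
  = |4|·1^0 + |3|·1^1 + |1|·1^2
  = 4 + 3 + 1 = 8.
This bounds M(r) := max_{|z|=r} |p(z)| from above; equality holds iff all terms c_k z^k can be made to align in phase at a single z on |z|=r.
Part (b). At z = 1 (real, on the circle |z| = r):
  p(1) = (4)·1^0 + (3)·1^1 + (1)·1^2 = 8.
  |p(1)| = 8.
Since all nonzero coefficients share the same sign, |p(1)| = 8 = M_tri(1); the triangle bound is attained at z = 1, so in fact M(r) = 8.

M_tri(1) = 8; |p(1)| = 8; equality at z=1: yes.


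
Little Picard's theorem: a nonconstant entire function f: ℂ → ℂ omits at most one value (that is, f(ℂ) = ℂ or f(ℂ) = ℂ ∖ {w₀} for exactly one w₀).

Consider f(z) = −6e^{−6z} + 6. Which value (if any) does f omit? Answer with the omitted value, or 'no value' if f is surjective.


Little Picard bounds the complement of f(ℂ) to at most one point.
e^{−6z} is never zero on ℂ, so -6·e^{−6z} takes every value in ℂ ∖ {0}. Adding 6 shifts the range to ℂ ∖ {6}. Thus f omits exactly the value 6.

Omitted value: 6.


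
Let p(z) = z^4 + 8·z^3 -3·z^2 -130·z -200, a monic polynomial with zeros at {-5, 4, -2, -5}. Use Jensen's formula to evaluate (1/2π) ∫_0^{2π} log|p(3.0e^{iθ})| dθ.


Zeros: -5, -5, -2, 4; r = 3.0.
Inside |z| < r: -2. Outside (|z| ≥ r): -5, -5, 4.
p(0) = -200, so log|p(0)| = log(200) = 5.2983.
Apply Jensen: I(r) = log|p(0)| + Σ_k log(r/|z_k|), summed over zeros inside |z| < r.
  log(r/|z_k|) for z_k = -2: log(3.0/2) = 0.4055
  Outside zeros (-5, -5, 4) contribute nothing to the Jensen sum.
Sum over inside zeros: 0.4055.
I(r) = log|p(0)| + (inside sum) = 5.2983 + 0.4055 = 5.7038.
Note: since some zeros are outside |z| ≤ r, the simplified n·log(r) form does NOT apply — only the inside zeros contribute.

I(r) ≈ 5.7038.


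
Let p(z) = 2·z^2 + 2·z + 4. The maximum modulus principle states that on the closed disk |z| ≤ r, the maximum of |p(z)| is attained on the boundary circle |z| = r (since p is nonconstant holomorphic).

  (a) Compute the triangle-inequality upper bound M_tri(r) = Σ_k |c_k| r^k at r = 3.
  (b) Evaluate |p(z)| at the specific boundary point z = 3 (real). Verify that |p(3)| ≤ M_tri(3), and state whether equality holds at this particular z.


Coefficients: c_0 = 4, c_1 = 2, c_2 = 2. Radius r = 3.
Part (a). Triangle bound: M_tri(r) = Σ_k |c_k| r^k
  = |4|·3^0 + |2|·3^1 + |2|·3^2
  = 4 + 6 + 18 = 28.
This bounds M(r) := max_{|z|=r} |p(z)| from above; equality holds iff all terms c_k z^k can be made to align in phase at a single z on |z|=r.
Part (b). At z = 3 (real, on the circle |z| = r):
  p(3) = (4)·3^0 + (2)·3^1 + (2)·3^2 = 28.
  |p(3)| = 28.
Since all nonzero coefficients share the same sign, |p(3)| = 28 = M_tri(3); the triangle bound is attained at z = 3, so in fact M(r) = 28.

M_tri(3) = 28; |p(3)| = 28; equality at z=3: yes.


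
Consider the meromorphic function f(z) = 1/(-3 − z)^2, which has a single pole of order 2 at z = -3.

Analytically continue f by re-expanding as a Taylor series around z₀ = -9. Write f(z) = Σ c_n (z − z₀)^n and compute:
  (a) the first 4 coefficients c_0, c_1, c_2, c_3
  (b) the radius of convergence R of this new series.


Let w = z − z₀, so z = z₀ + w.
Then -3 − z = -3 − (z₀ + w) = (-3 − z₀) − w = 6 − w.
f(z) = 1/(6 − w)^2 = (1/(6)^2) · (1 − w/(6))^{−2}.
By the binomial series (1−u)^{−2} = Σ_{n≥0} C(n+1, 1) u^n for |u|<1, with u = w/(6):
  c_n = C(n+1, 1) / (6)^(n+2).
  c_0 = 1/(6)^2 = 1/36.
  c_1 = 2/(6)^3 = 1/108.
  c_2 = 3/(6)^4 = 1/432.
  c_3 = 4/(6)^5 = 1/1944.
The series is valid for |w/d| < 1, i.e. |z − z₀| < |d|.
Radius of convergence: R = |-3 − z₀| = |6| = 6 (distance from z₀ to the singularity z = -3).

c_0 = 1/36, c_1 = 1/108, c_2 = 1/432, c_3 = 1/1944; R = 6.


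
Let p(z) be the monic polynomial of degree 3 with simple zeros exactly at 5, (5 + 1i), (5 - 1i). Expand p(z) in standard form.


The polynomial is p(z) = ∏_{α ∈ S} (z − α), where S = {5, (5 + 1i), (5 - 1i)}.
Expanding the product yields: p(z) = z^3 -15·z^2 + 76·z -130.
Note conjugate pairs combine to real quadratics: (z − (5+1i))(z − (5−1i)) = z² − 10z + 26.
The resulting polynomial has degree 3 and real coefficients as required.

p(z) = z^3 -15·z^2 + 76·z -130.


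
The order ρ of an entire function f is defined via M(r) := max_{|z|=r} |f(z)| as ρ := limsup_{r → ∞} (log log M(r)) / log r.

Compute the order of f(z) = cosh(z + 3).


cosh(w) is a linear combination of e^{iw} and e^{−iw} (or e^w, e^{−w} in the hyperbolic case), so |cosh(w)| ≤ e^{|w|}. With w = z + 3, |w| ≤ 1|z| + 3 = 1r + 3 on |z| = r, giving M(r) ≤ e^{1r + 3}, so ρ ≤ 1. On a suitable ray (z = it for sin/cos; z = t for sinh/cosh, t real → ∞), |cosh(z + 3)| grows like e^{1|t|}/2, so ρ ≥ 1. Hence ρ = 1.
Therefore ρ = 1.

Order ρ = 1.


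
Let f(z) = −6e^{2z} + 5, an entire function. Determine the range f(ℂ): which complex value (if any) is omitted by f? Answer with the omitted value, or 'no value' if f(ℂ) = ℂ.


Little Picard bounds the complement of f(ℂ) to at most one point.
e^{2z} is never zero on ℂ, so -6·e^{2z} takes every value in ℂ ∖ {0}. Adding 5 shifts the range to ℂ ∖ {5}. Thus f omits exactly the value 5.

Omitted value: 5.


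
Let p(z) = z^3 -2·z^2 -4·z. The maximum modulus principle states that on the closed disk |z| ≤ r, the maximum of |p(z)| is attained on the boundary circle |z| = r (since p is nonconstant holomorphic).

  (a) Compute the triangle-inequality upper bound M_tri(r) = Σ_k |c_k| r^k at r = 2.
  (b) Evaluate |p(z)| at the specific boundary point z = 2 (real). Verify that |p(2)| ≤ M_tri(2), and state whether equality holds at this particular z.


Coefficients: c_0 = 0, c_1 = -4, c_2 = -2, c_3 = 1. Radius r = 2.
Part (a). Triangle bound: M_tri(r) = Σ_k |c_k| r^k
  = |0|·2^0 + |-4|·2^1 + |-2|·2^2 + |1|·2^3
  = 0 + 8 + 8 + 8 = 24.
This bounds M(r) := max_{|z|=r} |p(z)| from above; equality holds iff all terms c_k z^k can be made to align in phase at a single z on |z|=r.
Part (b). At z = 2 (real, on the circle |z| = r):
  p(2) = (0)·2^0 + (-4)·2^1 + (-2)·2^2 + (1)·2^3 = -8.
  |p(2)| = 8.
Check: |p(2)| = 8 ≤ 24 = M_tri(2). ✓ Equality does not hold at z = 2 (the coefficients have mixed signs, so the terms do not all align in phase there).

M_tri(2) = 24; |p(2)| = 8; equality at z=2: no.


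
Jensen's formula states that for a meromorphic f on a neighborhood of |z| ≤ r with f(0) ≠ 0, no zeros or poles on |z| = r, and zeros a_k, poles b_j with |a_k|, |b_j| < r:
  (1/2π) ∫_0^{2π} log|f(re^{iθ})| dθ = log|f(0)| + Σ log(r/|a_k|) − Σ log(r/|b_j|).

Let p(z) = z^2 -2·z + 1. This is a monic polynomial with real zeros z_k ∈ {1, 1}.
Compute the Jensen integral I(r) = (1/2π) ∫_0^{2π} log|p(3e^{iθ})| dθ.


Zeros: 1, 1; r = 3.
Inside |z| < r: 1, 1. Outside (|z| ≥ r): ∅.
p(0) = 1, so log|p(0)| = log(1) = 0.0000.
Apply Jensen: I(r) = log|p(0)| + Σ_k log(r/|z_k|), summed over zeros inside |z| < r.
  log(r/|z_k|) for z_k = 1: log(3/1) = 1.0986
  log(r/|z_k|) for z_k = 1: log(3/1) = 1.0986
Sum over inside zeros: 2.1972.
I(r) = log|p(0)| + (inside sum) = 0.0000 + 2.1972 = 2.1972.
Closed form (all zeros inside, monic): I(r) = n·log(r) = 2·log(3) = 2.1972. ✓

I(r) ≈ 2.1972.


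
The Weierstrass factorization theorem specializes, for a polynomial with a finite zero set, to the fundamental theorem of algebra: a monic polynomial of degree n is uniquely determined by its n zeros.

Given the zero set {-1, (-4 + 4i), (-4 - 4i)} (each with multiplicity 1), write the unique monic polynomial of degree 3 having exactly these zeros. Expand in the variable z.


The polynomial is p(z) = ∏_{α ∈ S} (z − α), where S = {-1, (-4 + 4i), (-4 - 4i)}.
Expanding the product yields: p(z) = z^3 + 9·z^2 + 40·z + 32.
Note conjugate pairs combine to real quadratics: (z − (-4+4i))(z − (-4−4i)) = z² + 8z + 32.
The resulting polynomial has degree 3 and real coefficients as required.

p(z) = z^3 + 9·z^2 + 40·z + 32.


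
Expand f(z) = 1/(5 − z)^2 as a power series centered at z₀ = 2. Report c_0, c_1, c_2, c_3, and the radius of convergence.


Let w = z − z₀, so z = z₀ + w.
Then 5 − z = 5 − (z₀ + w) = (5 − z₀) − w = 3 − w.
f(z) = 1/(3 − w)^2 = (1/(3)^2) · (1 − w/(3))^{−2}.
By the binomial series (1−u)^{−2} = Σ_{n≥0} C(n+1, 1) u^n for |u|<1, with u = w/(3):
  c_n = C(n+1, 1) / (3)^(n+2).
  c_0 = 1/(3)^2 = 1/9.
  c_1 = 2/(3)^3 = 2/27.
  c_2 = 3/(3)^4 = 1/27.
  c_3 = 4/(3)^5 = 4/243.
The series is valid for |w/d| < 1, i.e. |z − z₀| < |d|.
Radius of convergence: R = |5 − z₀| = |3| = 3 (distance from z₀ to the singularity z = 5).

c_0 = 1/9, c_1 = 2/27, c_2 = 1/27, c_3 = 4/243; R = 3.


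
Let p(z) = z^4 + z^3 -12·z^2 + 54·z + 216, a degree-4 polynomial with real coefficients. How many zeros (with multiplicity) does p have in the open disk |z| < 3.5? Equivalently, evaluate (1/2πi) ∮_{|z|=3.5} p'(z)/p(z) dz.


The zeros of p are: (3 + 3i), (3 - 3i), -4, -3.
Their magnitudes are: 4.243, 4.243, 4, 3.
Zeros with |z| < R = 3.5: -3.
Count = 1.
By the argument principle, (1/2πi) ∮_{|z|=R} p'(z)/p(z) dz equals exactly this count.

Number of zeros inside |z| < 3.5: 1.


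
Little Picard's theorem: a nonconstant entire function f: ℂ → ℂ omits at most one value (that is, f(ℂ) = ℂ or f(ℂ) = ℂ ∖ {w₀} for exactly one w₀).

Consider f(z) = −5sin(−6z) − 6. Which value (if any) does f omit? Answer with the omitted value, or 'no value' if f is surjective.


Little Picard bounds the complement of f(ℂ) to at most one point.
sin is entire and surjective onto ℂ: for every w ∈ ℂ, sin(ζ) = w has a solution ζ ∈ ℂ (e.g., via the complex inverse arcsin). With ζ = −6z this gives z = ζ/(-6). Then -5·sin(−6z) takes every value in -5·ℂ = ℂ, and adding -6 is a bijection of ℂ. So f is surjective and omits no value. (Note: only on the real line is sin bounded by [−1, 1].)

Omitted value: no value.


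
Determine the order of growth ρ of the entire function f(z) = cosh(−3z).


cosh(w) is a linear combination of e^{iw} and e^{−iw} (or e^w, e^{−w} in the hyperbolic case), so |cosh(w)| ≤ e^{|w|}. With w = −3z, |w| ≤ 3|z| + 0 = 3r + 0 on |z| = r, giving M(r) ≤ e^{3r + 0}, so ρ ≤ 1. On a suitable ray (z = it for sin/cos; z = t for sinh/cosh, t real → ∞), |cosh(−3z)| grows like e^{3|t|}/2, so ρ ≥ 1. Hence ρ = 1.
Therefore ρ = 1.

Order ρ = 1.


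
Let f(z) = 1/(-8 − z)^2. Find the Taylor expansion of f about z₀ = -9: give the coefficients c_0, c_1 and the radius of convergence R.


Let w = z − z₀, so z = z₀ + w.
Then -8 − z = -8 − (z₀ + w) = (-8 − z₀) − w = 1 − w.
f(z) = 1/(1 − w)^2 = (1/(1)^2) · (1 − w/(1))^{−2}.
By the binomial series (1−u)^{−2} = Σ_{n≥0} C(n+1, 1) u^n for |u|<1, with u = w/(1):
  c_n = C(n+1, 1) / (1)^(n+2).
  c_0 = 1/(1)^2 = 1.
  c_1 = 2/(1)^3 = 2.
The series is valid for |w/d| < 1, i.e. |z − z₀| < |d|.
Radius of convergence: R = |-8 − z₀| = |1| = 1 (distance from z₀ to the singularity z = -8).

c_0 = 1, c_1 = 2; R = 1.


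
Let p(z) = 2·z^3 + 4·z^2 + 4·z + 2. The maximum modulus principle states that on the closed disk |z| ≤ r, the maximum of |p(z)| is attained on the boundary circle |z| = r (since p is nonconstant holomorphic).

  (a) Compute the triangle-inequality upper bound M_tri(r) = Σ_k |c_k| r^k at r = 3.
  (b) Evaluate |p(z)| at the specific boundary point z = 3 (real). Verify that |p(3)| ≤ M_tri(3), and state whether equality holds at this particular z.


Coefficients: c_0 = 2, c_1 = 4, c_2 = 4, c_3 = 2. Radius r = 3.
Part (a). Triangle bound: M_tri(r) = Σ_k |c_k| r^k
  = |2|·3^0 + |4|·3^1 + |4|·3^2 + |2|·3^3
  = 2 + 12 + 36 + 54 = 104.
This bounds M(r) := max_{|z|=r} |p(z)| from above; equality holds iff all terms c_k z^k can be made to align in phase at a single z on |z|=r.
Part (b). At z = 3 (real, on the circle |z| = r):
  p(3) = (2)·3^0 + (4)·3^1 + (4)·3^2 + (2)·3^3 = 104.
  |p(3)| = 104.
Since all nonzero coefficients share the same sign, |p(3)| = 104 = M_tri(3); the triangle bound is attained at z = 3, so in fact M(r) = 104.

M_tri(3) = 104; |p(3)| = 104; equality at z=3: yes.


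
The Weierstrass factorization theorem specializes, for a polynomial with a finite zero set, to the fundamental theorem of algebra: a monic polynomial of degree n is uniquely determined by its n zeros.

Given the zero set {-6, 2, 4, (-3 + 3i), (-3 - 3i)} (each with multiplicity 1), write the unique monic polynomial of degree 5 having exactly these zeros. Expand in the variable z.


The polynomial is p(z) = ∏_{α ∈ S} (z − α), where S = {-6, 2, 4, (-3 + 3i), (-3 - 3i)}.
Expanding the product yields: p(z) = z^5 + 6·z^4 -10·z^3 -120·z^2 -216·z + 864.
Note conjugate pairs combine to real quadratics: (z − (-3+3i))(z − (-3−3i)) = z² + 6z + 18.
The resulting polynomial has degree 5 and real coefficients as required.

p(z) = z^5 + 6·z^4 -10·z^3 -120·z^2 -216·z + 864.


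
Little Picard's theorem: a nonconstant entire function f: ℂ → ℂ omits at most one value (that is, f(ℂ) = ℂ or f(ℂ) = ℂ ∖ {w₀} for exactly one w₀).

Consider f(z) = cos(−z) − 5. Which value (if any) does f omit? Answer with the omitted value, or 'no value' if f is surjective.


Little Picard bounds the complement of f(ℂ) to at most one point.
cos is entire and surjective onto ℂ: for every w ∈ ℂ, cos(ζ) = w has a solution ζ ∈ ℂ (e.g., via the complex inverse arccos). With ζ = −z this gives z = ζ/(-1). Then 1·cos(−z) takes every value in 1·ℂ = ℂ, and adding -5 is a bijection of ℂ. So f is surjective and omits no value. (Note: only on the real line is cos bounded by [−1, 1].)

Omitted value: no value.


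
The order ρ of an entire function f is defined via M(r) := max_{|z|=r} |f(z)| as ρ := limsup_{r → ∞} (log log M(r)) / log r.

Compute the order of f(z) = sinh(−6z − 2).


sinh(w) is a linear combination of e^{iw} and e^{−iw} (or e^w, e^{−w} in the hyperbolic case), so |sinh(w)| ≤ e^{|w|}. With w = −6z − 2, |w| ≤ 6|z| + 2 = 6r + 2 on |z| = r, giving M(r) ≤ e^{6r + 2}, so ρ ≤ 1. On a suitable ray (z = it for sin/cos; z = t for sinh/cosh, t real → ∞), |sinh(−6z − 2)| grows like e^{6|t|}/2, so ρ ≥ 1. Hence ρ = 1.
Therefore ρ = 1.

Order ρ = 1.


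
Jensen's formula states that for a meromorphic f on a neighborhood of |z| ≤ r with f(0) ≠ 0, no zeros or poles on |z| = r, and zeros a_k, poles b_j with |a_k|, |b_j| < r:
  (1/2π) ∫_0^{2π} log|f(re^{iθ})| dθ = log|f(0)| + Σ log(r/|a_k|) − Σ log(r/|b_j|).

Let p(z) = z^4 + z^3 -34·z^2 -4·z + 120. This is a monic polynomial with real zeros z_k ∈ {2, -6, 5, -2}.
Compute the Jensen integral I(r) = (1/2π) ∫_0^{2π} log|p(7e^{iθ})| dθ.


Zeros: -6, -2, 2, 5; r = 7.
Inside |z| < r: -6, -2, 2, 5. Outside (|z| ≥ r): ∅.
p(0) = 120, so log|p(0)| = log(120) = 4.7875.
Apply Jensen: I(r) = log|p(0)| + Σ_k log(r/|z_k|), summed over zeros inside |z| < r.
  log(r/|z_k|) for z_k = 2: log(7/2) = 1.2528
  log(r/|z_k|) for z_k = -6: log(7/6) = 0.1542
  log(r/|z_k|) for z_k = 5: log(7/5) = 0.3365
  log(r/|z_k|) for z_k = -2: log(7/2) = 1.2528
Sum over inside zeros: 2.9961.
I(r) = log|p(0)| + (inside sum) = 4.7875 + 2.9961 = 7.7836.
Closed form (all zeros inside, monic): I(r) = n·log(r) = 4·log(7) = 7.7836. ✓

I(r) ≈ 7.7836.


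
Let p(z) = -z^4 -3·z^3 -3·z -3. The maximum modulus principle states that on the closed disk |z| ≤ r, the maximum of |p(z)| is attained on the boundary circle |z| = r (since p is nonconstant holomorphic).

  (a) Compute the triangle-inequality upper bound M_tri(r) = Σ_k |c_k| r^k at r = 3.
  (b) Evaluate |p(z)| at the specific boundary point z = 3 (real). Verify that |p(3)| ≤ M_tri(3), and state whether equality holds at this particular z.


Coefficients: c_0 = -3, c_1 = -3, c_2 = 0, c_3 = -3, c_4 = -1. Radius r = 3.
Part (a). Triangle bound: M_tri(r) = Σ_k |c_k| r^k
  = |-3|·3^0 + |-3|·3^1 + |0|·3^2 + |-3|·3^3 + |-1|·3^4
  = 3 + 9 + 0 + 81 + 81 = 174.
This bounds M(r) := max_{|z|=r} |p(z)| from above; equality holds iff all terms c_k z^k can be made to align in phase at a single z on |z|=r.
Part (b). At z = 3 (real, on the circle |z| = r):
  p(3) = (-3)·3^0 + (-3)·3^1 + (0)·3^2 + (-3)·3^3 + (-1)·3^4 = -174.
  |p(3)| = 174.
Since all nonzero coefficients share the same sign, |p(3)| = 174 = M_tri(3); the triangle bound is attained at z = 3, so in fact M(r) = 174.

M_tri(3) = 174; |p(3)| = 174; equality at z=3: yes.
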